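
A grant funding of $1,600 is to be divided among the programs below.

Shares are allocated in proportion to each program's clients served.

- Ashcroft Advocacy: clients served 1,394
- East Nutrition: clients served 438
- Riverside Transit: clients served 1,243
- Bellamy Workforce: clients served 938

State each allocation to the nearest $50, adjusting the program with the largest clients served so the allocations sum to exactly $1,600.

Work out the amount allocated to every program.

Ashcroft Advocacy: $600 · East Nutrition: $150 · Riverside Transit: $500 · Bellamy Workforce: $350

Sum of clients served: 4,013.
Unrounded shares: Ashcroft Advocacy 1,394/4,013 × $1,600 = 555.79; East Nutrition 438/4,013 × $1,600 = 174.63; Riverside Transit 1,243/4,013 × $1,600 = 495.59; Bellamy Workforce 938/4,013 × $1,600 = 373.98.
At nearest $50: Ashcroft Advocacy $550; East Nutrition $150; Riverside Transit $500; Bellamy Workforce $350. Sum = $1,550.
Difference $1,600 − $1,550 = +$50 applied to largest clients served (Ashcroft Advocacy): Ashcroft Advocacy becomes $600.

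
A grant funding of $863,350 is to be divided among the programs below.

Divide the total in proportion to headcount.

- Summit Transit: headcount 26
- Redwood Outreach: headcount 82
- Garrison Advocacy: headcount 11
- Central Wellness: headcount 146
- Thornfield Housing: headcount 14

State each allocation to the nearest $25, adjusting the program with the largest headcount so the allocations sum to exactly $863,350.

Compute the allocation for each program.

Headcount total: 279.
Raw shares: Summit Transit 26/279 × $863,350 = 80,455.56; Redwood Outreach 82/279 × $863,350 = 253,744.44; Garrison Advocacy 11/279 × $863,350 = 34,038.89; Central Wellness 146/279 × $863,350 = 451,788.89; Thornfield Housing 14/279 × $863,350 = 43,322.22.
Rounded to nearest $25: Summit Transit $80,450; Redwood Outreach $253,750; Garrison Advocacy $34,050; Central Wellness $451,800; Thornfield Housing $43,325. Sum = $863,375.
Difference $863,350 − $863,375 = −$25 applied to largest headcount (Central Wellness): Central Wellness becomes $451,775.

Summit Transit: $80,450 | Redwood Outreach: $253,750 | Garrison Advocacy: $34,050 | Central Wellness: $451,775 | Thornfield Housing: $43,325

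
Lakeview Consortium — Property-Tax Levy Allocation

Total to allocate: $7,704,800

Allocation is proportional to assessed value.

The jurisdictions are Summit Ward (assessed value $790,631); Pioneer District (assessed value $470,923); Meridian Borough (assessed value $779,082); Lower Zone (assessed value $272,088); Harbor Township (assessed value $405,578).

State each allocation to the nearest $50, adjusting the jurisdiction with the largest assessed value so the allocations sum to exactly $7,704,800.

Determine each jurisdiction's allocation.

Summit Ward: $2,240,950 | Pioneer District: $1,334,800 | Meridian Borough: $2,208,250 | Lower Zone: $771,200 | Harbor Township: $1,149,600

Combined assessed value = 2,718,302.
Pro-rata amounts: Summit Ward 790,631/2,718,302 × $7,704,800 = 2,240,977.54; Pioneer District 470,923/2,718,302 × $7,704,800 = 1,334,791.91; Meridian Borough 779,082/2,718,302 × $7,704,800 = 2,208,242.86; Lower Zone 272,088/2,718,302 × $7,704,800 = 771,210.71; Harbor Township 405,578/2,718,302 × $7,704,800 = 1,149,576.97.
After rounding ($50): Summit Ward $2,241,000; Pioneer District $1,334,800; Meridian Borough $2,208,250; Lower Zone $771,200; Harbor Township $1,149,600. Sum = $7,704,850.
Difference $7,704,800 − $7,704,850 = −$50 applied to largest assessed value (Summit Ward): Summit Ward becomes $2,240,950.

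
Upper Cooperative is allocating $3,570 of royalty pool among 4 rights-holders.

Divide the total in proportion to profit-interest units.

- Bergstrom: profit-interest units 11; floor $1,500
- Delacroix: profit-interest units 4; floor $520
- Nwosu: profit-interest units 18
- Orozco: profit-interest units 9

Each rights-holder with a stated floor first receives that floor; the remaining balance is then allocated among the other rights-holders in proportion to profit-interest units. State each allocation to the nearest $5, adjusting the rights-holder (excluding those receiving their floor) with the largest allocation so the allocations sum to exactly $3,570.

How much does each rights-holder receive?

Minimums first: Bergstrom $1,500; Delacroix $520. Balance $1,550.
Balance split over remaining profit-interest units 27: Nwosu 1,033.33 → $1,035; Orozco 516.67 → $515.

Bergstrom: $1,500 | Delacroix: $520 | Nwosu: $1,035 | Orozco: $515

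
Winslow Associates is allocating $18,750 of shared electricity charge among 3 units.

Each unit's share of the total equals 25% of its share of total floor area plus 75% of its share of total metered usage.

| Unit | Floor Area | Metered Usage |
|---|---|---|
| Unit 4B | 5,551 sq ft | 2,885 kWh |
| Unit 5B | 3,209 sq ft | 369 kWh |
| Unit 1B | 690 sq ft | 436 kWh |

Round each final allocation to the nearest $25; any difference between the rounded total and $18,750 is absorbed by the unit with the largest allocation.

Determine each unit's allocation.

Floor area total 9,450; metered usage total 3,690.
Blended shares (25% floor area + 75% metered usage): Unit 4B 0.7332; Unit 5B 0.1599; Unit 1B 0.1069.
Raw shares: Unit 4B 13,748.14; Unit 5B 2,998.02; Unit 1B 2,003.85.
Rounded to nearest $25: Unit 4B $13,750; Unit 5B $3,000; Unit 1B $2,000. Sum = $18,750.
Sum already equals the total — no adjustment.

Unit 4B: $13,750; Unit 5B: $3,000; Unit 1B: $2,000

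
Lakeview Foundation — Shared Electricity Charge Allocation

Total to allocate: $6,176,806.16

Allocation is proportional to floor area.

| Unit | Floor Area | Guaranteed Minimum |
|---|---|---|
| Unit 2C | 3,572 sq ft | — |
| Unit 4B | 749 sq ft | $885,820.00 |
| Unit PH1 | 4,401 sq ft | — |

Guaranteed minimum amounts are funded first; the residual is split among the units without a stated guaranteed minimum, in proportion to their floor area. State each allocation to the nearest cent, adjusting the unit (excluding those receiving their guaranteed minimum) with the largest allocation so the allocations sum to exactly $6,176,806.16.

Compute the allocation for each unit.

Minimums first: Unit 4B $885,820.00. Balance $5,290,986.16.
Balance split over remaining floor area 7,973: Unit 2C 2,370,425.5065 → $2,370,425.51; Unit PH1 2,920,560.6535 → $2,920,560.65.

Unit 2C: $2,370,425.51 · Unit 4B: $885,820.00 · Unit PH1: $2,920,560.65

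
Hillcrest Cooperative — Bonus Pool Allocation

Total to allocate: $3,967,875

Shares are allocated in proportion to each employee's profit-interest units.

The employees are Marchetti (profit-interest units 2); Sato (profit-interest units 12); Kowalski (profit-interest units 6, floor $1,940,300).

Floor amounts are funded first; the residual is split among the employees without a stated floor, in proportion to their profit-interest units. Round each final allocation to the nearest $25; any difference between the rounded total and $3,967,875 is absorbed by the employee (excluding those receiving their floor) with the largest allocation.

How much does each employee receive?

Marchetti: $289,650 · Sato: $1,737,925 · Kowalski: $1,940,300

Fund the minimums — Kowalski $1,940,300. Remaining pool $2,027,575.
Remaining pool split over remaining profit-interest units 14: Marchetti 289,653.57 → $289,650; Sato 1,737,921.43 → $1,737,925.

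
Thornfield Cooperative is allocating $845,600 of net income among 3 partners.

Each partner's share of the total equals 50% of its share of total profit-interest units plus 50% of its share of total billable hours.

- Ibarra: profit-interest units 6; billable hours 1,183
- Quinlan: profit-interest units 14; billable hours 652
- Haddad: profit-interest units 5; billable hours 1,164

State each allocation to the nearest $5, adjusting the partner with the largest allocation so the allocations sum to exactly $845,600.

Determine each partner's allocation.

Profit-interest units total 25; billable hours total 2,999.
Combined weights (50% profit-interest units + 50% billable hours): Ibarra 0.3172; Quinlan 0.3887; Haddad 0.2941.
Unrounded shares: Ibarra 268,251.73; Quinlan 328,687.17; Haddad 248,661.10.
Rounded to nearest $5: Ibarra $268,250; Quinlan $328,685; Haddad $248,660. Sum = $845,595.
Difference $845,600 − $845,595 = +$5 applied to largest allocation (Quinlan): Quinlan becomes $328,690.

Ibarra: $268,250 · Quinlan: $328,690 · Haddad: $248,660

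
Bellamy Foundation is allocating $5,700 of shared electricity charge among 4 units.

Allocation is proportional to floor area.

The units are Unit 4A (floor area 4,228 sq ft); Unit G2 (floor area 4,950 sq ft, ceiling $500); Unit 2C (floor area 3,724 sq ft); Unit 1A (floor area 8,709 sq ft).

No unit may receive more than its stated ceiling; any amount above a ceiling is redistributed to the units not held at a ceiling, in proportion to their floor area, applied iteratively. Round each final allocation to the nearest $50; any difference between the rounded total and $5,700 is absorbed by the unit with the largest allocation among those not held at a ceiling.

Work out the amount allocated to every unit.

Unit 4A: $1,300 | Unit G2: $500 | Unit 2C: $1,150 | Unit 1A: $2,750

Total floor area = 21,611.
Unconstrained shares: Unit 4A 1,115.15; Unit G2 1,305.59; Unit 2C 982.22; Unit 1A 2,297.04.
Cap binds for Unit G2 ($500); balance $5,200 reallocated over remaining floor area 16,661.
Remaining shares: Unit 4A 1,319.58 → $1,300; Unit 2C 1,162.28 → $1,150; Unit 1A 2,718.13 → $2,700.
Rounding difference +$50 applied to Unit 1A → $2,750.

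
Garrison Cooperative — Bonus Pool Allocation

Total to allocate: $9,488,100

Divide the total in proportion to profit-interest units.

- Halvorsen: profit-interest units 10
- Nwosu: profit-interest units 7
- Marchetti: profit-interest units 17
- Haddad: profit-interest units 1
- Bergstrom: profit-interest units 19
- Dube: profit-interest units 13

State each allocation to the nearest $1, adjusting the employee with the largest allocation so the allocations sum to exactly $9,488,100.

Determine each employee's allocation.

Total profit-interest units = 67.
Unrounded shares: Halvorsen 10/67 × $9,488,100 = 1,416,134.33; Nwosu 7/67 × $9,488,100 = 991,294.03; Marchetti 17/67 × $9,488,100 = 2,407,428.36; Haddad 1/67 × $9,488,100 = 141,613.43; Bergstrom 19/67 × $9,488,100 = 2,690,655.22; Dube 13/67 × $9,488,100 = 1,840,974.63.
After rounding ($1): Halvorsen $1,416,134; Nwosu $991,294; Marchetti $2,407,428; Haddad $141,613; Bergstrom $2,690,655; Dube $1,840,975. Sum = $9,488,099.
Difference $9,488,100 − $9,488,099 = +$1 applied to largest allocation (Bergstrom): Bergstrom becomes $2,690,656.

Halvorsen: $1,416,134 · Nwosu: $991,294 · Marchetti: $2,407,428 · Haddad: $141,613 · Bergstrom: $2,690,656 · Dube: $1,840,975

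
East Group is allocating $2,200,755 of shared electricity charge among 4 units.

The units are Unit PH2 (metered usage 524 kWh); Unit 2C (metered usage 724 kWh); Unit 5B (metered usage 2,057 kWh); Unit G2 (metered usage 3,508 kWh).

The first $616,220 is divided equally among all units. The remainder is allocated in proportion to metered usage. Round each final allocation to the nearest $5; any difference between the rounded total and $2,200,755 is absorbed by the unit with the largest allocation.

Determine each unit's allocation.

Unit PH2: $275,925 · Unit 2C: $322,440 · Unit 5B: $632,460 · Unit G2: $969,930

$616,220 shared equally gives $154,055 per unit.
Remainder $1,584,535 by metered usage (total 6,813): Unit PH2 121,869.42 → $121,870; Unit 2C 168,384.46 → $168,385; Unit 5B 478,407.24 → $478,405; Unit G2 815,873.89 → $815,875.
Totals: Unit PH2 $154,055 + $121,870 = $275,925; Unit 2C $154,055 + $168,385 = $322,440; Unit 5B $154,055 + $478,405 = $632,460; Unit G2 $154,055 + $815,875 = $969,930.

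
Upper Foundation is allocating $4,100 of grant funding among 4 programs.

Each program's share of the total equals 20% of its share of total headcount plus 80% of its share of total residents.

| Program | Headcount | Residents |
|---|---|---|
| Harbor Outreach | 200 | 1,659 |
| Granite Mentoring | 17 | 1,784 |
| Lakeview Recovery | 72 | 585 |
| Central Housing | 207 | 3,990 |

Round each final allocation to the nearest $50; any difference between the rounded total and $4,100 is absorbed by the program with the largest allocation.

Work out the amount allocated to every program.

Harbor Outreach: $1,000; Granite Mentoring: $750; Lakeview Recovery: $350; Central Housing: $2,000

Totals — headcount 496, residents 8,018.
Composite weights (20% headcount + 80% residents): Harbor Outreach 0.2462; Granite Mentoring 0.1849; Lakeview Recovery 0.0874; Central Housing 0.4816.
Unrounded shares: Harbor Outreach 1,009.31; Granite Mentoring 757.90; Lakeview Recovery 358.34; Central Housing 1,974.45.
At nearest $50: Harbor Outreach $1,000; Granite Mentoring $750; Lakeview Recovery $350; Central Housing $1,950. Sum = $4,050.
Difference $4,100 − $4,050 = +$50 applied to largest allocation (Central Housing): Central Housing becomes $2,000.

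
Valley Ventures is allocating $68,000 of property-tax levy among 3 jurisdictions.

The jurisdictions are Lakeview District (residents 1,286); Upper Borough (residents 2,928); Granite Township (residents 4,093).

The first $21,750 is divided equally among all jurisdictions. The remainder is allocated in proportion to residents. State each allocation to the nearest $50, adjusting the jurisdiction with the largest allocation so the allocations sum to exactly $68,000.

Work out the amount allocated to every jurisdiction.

Lakeview District: $14,400 | Upper Borough: $23,550 | Granite Township: $30,050

First tranche $21,750 split equally: $7,250 each.
Remainder $46,250 by residents (total 8,307): Lakeview District 7,159.93 → $7,150; Upper Borough 16,301.91 → $16,300; Granite Township 22,788.16 → $22,800.
Totals: Lakeview District $7,250 + $7,150 = $14,400; Upper Borough $7,250 + $16,300 = $23,550; Granite Township $7,250 + $22,800 = $30,050.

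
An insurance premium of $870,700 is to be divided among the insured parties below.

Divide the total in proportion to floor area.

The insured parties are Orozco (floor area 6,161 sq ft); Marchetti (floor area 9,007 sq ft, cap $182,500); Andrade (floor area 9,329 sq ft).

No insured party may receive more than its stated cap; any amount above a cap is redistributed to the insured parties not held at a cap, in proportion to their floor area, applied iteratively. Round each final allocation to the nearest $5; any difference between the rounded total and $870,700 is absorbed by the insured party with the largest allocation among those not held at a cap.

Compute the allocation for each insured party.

Total floor area = 24,497.
Pro-rata shares before constraints: Orozco 218,981.21; Marchetti 320,136.95; Andrade 331,581.84.
Held at cap: Marchetti ($182,500); remaining pool $688,200 reallocated over remaining floor area 15,490.
Redistributed shares: Orozco 273,725.00 → $273,725; Andrade 414,475.00 → $414,475.

Orozco: $273,725; Marchetti: $182,500; Andrade: $414,475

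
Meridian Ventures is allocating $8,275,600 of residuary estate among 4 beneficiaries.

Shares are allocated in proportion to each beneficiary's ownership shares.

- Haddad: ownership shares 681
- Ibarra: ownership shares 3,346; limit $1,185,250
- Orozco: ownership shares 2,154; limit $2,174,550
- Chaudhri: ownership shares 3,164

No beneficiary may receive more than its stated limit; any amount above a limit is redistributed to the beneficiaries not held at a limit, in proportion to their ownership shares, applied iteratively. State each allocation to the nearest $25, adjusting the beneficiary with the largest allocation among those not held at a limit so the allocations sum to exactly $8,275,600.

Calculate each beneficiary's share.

Ownership shares total: 9,345.
Unconstrained shares: Haddad 603,069.41; Ibarra 2,963,098.73; Orozco 1,907,505.87; Chaudhri 2,801,925.99.
Held at cap: Ibarra ($1,185,250); balance $7,090,350 reallocated over remaining ownership shares 5,999.
Held at cap: Orozco ($2,174,550); balance $4,915,800 reallocated over remaining ownership shares 3,845.
Shares after redistribution: Haddad 870,652.74 → $870,650; Chaudhri 4,045,147.26 → $4,045,150.

Haddad: $870,650; Ibarra: $1,185,250; Orozco: $2,174,550; Chaudhri: $4,045,150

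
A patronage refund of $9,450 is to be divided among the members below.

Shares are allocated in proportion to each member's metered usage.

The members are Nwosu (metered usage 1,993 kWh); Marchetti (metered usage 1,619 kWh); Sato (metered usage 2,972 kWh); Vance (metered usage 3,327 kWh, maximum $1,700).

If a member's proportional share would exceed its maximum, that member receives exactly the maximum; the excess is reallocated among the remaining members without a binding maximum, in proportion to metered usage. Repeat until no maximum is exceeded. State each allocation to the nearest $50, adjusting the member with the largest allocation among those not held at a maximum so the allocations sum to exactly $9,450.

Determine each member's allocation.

Nwosu: $2,350 | Marchetti: $1,900 | Sato: $3,500 | Vance: $1,700

Combined metered usage = 9,911.
Unconstrained shares: Nwosu 1,900.30; Marchetti 1,543.69; Sato 2,833.76; Vance 3,172.25.
Cap binds for Vance ($1,700); remaining pool $7,750 reallocated over remaining metered usage 6,584.
Shares after redistribution: Nwosu 2,345.95 → $2,350; Marchetti 1,905.72 → $1,900; Sato 3,498.33 → $3,500.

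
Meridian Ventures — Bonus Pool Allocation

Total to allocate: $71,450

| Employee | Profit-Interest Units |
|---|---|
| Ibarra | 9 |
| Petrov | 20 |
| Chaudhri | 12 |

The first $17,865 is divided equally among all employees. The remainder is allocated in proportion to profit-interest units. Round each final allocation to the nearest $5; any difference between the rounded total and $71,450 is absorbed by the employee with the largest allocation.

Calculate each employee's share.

Ibarra: $17,720 | Petrov: $32,090 | Chaudhri: $21,640

Equal tier: $17,865 ÷ 3 = $5,955 apiece.
Remainder $53,585 by profit-interest units (total 41): Ibarra 11,762.56 → $11,765; Petrov 26,139.02 → $26,140; Chaudhri 15,683.41 → $15,685.
Rounding difference −$5 on remainder applied to Petrov.
Totals: Ibarra $5,955 + $11,765 = $17,720; Petrov $5,955 + $26,135 = $32,090; Chaudhri $5,955 + $15,685 = $21,640.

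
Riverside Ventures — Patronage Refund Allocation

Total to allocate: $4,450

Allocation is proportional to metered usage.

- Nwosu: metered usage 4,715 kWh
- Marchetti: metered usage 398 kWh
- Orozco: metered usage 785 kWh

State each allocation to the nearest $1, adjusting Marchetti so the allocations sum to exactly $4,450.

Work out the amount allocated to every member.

Total metered usage = 5,898.
Proportional shares: Nwosu 4,715/5,898 × $4,450 = 3,557.43; Marchetti 398/5,898 × $4,450 = 300.29; Orozco 785/5,898 × $4,450 = 592.28.
Rounded to nearest $1: Nwosu $3,557; Marchetti $300; Orozco $592. Sum = $4,449.
Difference $4,450 − $4,449 = +$1 applied to Marchetti: Marchetti becomes $301.

Nwosu: $3,557 | Marchetti: $301 | Orozco: $592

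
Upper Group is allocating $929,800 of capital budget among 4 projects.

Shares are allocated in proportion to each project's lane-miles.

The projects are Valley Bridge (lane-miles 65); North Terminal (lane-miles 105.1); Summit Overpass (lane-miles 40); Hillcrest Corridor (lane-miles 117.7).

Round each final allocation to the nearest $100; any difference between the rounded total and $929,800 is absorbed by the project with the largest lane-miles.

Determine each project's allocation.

Valley Bridge: $184,400 · North Terminal: $298,100 · Summit Overpass: $113,500 · Hillcrest Corridor: $333,800

Sum of lane-miles: 327.8.
Unrounded shares: Valley Bridge 65/327.8 × $929,800 = 184,371.57; North Terminal 105.1/327.8 × $929,800 = 298,114.64; Summit Overpass 40/327.8 × $929,800 = 113,459.43; Hillcrest Corridor 117.7/327.8 × $929,800 = 333,854.36.
At nearest $100: Valley Bridge $184,400; North Terminal $298,100; Summit Overpass $113,500; Hillcrest Corridor $333,900. Sum = $929,900.
Difference $929,800 − $929,900 = −$100 applied to largest lane-miles (Hillcrest Corridor): Hillcrest Corridor becomes $333,800.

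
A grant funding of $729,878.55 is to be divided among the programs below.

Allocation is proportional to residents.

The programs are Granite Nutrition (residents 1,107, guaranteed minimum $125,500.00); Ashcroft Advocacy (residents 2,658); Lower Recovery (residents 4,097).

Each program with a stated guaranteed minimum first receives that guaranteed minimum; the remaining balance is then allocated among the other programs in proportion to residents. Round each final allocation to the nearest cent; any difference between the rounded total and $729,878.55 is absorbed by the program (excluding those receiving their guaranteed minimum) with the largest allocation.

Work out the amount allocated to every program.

Granite Nutrition: $125,500.00 | Ashcroft Advocacy: $237,814.68 | Lower Recovery: $366,563.87

Minimums first: Granite Nutrition $125,500.00. Residual $604,378.55.
Residual split over remaining residents 6,755: Ashcroft Advocacy 237,814.6833 → $237,814.68; Lower Recovery 366,563.8667 → $366,563.87.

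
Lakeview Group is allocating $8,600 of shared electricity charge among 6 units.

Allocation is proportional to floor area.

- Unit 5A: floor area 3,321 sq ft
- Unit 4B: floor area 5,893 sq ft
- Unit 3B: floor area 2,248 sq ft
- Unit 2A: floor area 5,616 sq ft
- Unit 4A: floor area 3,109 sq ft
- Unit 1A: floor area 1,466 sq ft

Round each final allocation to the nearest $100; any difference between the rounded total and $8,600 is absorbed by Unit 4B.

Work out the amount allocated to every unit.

Unit 5A: $1,300 | Unit 4B: $2,400 | Unit 3B: $900 | Unit 2A: $2,200 | Unit 4A: $1,200 | Unit 1A: $600

Combined floor area = 21,653.
Pro-rata amounts: Unit 5A 3,321/21,653 × $8,600 = 1,319.01; Unit 4B 5,893/21,653 × $8,600 = 2,340.54; Unit 3B 2,248/21,653 × $8,600 = 892.85; Unit 2A 5,616/21,653 × $8,600 = 2,230.53; Unit 4A 3,109/21,653 × $8,600 = 1,234.81; Unit 1A 1,466/21,653 × $8,600 = 582.26.
At nearest $100: Unit 5A $1,300; Unit 4B $2,300; Unit 3B $900; Unit 2A $2,200; Unit 4A $1,200; Unit 1A $600. Sum = $8,500.
Difference $8,600 − $8,500 = +$100 applied to Unit 4B: Unit 4B becomes $2,400.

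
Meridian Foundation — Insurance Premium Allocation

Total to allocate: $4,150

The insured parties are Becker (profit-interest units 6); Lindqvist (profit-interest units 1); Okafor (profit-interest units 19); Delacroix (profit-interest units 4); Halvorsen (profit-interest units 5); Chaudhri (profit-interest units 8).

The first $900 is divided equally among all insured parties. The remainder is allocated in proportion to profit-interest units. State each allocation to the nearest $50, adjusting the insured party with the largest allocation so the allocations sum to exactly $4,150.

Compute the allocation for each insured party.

Becker: $600; Lindqvist: $250; Okafor: $1,550; Delacroix: $450; Halvorsen: $550; Chaudhri: $750

Equal tier: $900 ÷ 6 = $150 apiece.
Remainder $3,250 by profit-interest units (total 43): Becker 453.49 → $450; Lindqvist 75.58 → $100; Okafor 1,436.05 → $1,450; Delacroix 302.33 → $300; Halvorsen 377.91 → $400; Chaudhri 604.65 → $600.
Rounding difference −$50 on remainder applied to Okafor.
Totals: Becker $150 + $450 = $600; Lindqvist $150 + $100 = $250; Okafor $150 + $1,400 = $1,550; Delacroix $150 + $300 = $450; Halvorsen $150 + $400 = $550; Chaudhri $150 + $600 = $750.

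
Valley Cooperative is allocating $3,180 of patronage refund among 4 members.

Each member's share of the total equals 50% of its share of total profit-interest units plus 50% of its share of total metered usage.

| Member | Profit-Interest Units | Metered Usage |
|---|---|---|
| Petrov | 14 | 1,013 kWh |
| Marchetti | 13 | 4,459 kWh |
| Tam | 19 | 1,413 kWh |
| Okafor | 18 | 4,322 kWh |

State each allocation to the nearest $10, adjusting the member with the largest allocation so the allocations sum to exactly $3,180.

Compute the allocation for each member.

Profit-interest units total 64; metered usage total 11,207.
Blended shares (50% profit-interest units + 50% metered usage): Petrov 0.1546; Marchetti 0.3005; Tam 0.2115; Okafor 0.3335.
Raw shares: Petrov 491.53; Marchetti 955.59; Tam 672.50; Okafor 1,060.37.
After rounding ($10): Petrov $490; Marchetti $960; Tam $670; Okafor $1,060. Sum = $3,180.
No rounding difference to absorb.

Petrov: $490; Marchetti: $960; Tam: $670; Okafor: $1,060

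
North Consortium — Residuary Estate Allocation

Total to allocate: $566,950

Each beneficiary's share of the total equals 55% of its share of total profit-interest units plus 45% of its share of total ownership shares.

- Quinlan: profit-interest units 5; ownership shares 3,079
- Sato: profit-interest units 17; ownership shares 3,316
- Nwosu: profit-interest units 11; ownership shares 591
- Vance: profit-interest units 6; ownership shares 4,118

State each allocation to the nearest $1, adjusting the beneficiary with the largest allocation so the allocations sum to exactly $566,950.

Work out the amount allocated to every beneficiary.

Quinlan: $110,721 | Sato: $212,111 | Nwosu: $101,529 | Vance: $142,589

Profit-interest units total 39; ownership shares total 11,104.
Combined weights (55% profit-interest units + 45% ownership shares): Quinlan 0.1953; Sato 0.3741; Nwosu 0.1791; Vance 0.2515.
Proportional shares: Quinlan 110,720.90; Sato 212,111.64; Nwosu 101,528.86; Vance 142,588.60.
At nearest $1: Quinlan $110,721; Sato $212,112; Nwosu $101,529; Vance $142,589. Sum = $566,951.
Difference $566,950 − $566,951 = −$1 applied to largest allocation (Sato): Sato becomes $212,111.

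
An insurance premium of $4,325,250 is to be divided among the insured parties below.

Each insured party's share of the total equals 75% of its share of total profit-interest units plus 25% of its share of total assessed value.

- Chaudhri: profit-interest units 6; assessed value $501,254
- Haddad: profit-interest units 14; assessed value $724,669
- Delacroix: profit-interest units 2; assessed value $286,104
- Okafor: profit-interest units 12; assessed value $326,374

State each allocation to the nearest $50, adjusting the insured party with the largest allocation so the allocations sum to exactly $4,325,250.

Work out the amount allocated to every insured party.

Chaudhri: $867,300; Haddad: $1,761,950; Delacroix: $359,100; Okafor: $1,336,900

Profit-interest units total 34; assessed value total 1,838,401.
Blended shares (75% profit-interest units + 25% assessed value): Chaudhri 0.2005; Haddad 0.4074; Delacroix 0.0830; Okafor 0.3091.
Raw shares: Chaudhri 867,287.63; Haddad 1,761,975.49; Delacroix 359,100.78; Okafor 1,336,886.10.
Rounded to nearest $50: Chaudhri $867,300; Haddad $1,762,000; Delacroix $359,100; Okafor $1,336,900. Sum = $4,325,300.
Difference $4,325,250 − $4,325,300 = −$50 applied to largest allocation (Haddad): Haddad becomes $1,761,950.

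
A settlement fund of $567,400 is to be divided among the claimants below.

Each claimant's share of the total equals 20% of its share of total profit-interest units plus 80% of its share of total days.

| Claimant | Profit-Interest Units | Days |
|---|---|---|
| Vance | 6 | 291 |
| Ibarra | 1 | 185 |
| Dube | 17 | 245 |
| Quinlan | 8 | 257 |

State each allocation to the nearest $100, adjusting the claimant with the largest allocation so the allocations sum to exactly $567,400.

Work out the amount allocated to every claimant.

Totals — profit-interest units 32, days 978.
Blended shares (20% profit-interest units + 80% days): Vance 0.2755; Ibarra 0.1576; Dube 0.3067; Quinlan 0.2602.
Raw shares: Vance 156,339.59; Ibarra 89,410.46; Dube 173,998.32; Quinlan 147,651.64.
Rounded to nearest $100: Vance $156,300; Ibarra $89,400; Dube $174,000; Quinlan $147,700. Sum = $567,400.
Sum already equals the total — no adjustment.

Vance: $156,300 · Ibarra: $89,400 · Dube: $174,000 · Quinlan: $147,700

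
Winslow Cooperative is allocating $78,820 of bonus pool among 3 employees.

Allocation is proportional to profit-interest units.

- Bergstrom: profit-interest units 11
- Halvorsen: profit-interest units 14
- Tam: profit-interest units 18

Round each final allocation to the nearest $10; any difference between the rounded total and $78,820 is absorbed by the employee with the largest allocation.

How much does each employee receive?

Profit-interest units total: 43.
Pro-rata amounts: Bergstrom 11/43 × $78,820 = 20,163.26; Halvorsen 14/43 × $78,820 = 25,662.33; Tam 18/43 × $78,820 = 32,994.42.
Rounded to nearest $10: Bergstrom $20,160; Halvorsen $25,660; Tam $32,990. Sum = $78,810.
Difference $78,820 − $78,810 = +$10 applied to largest allocation (Tam): Tam becomes $33,000.

Bergstrom: $20,160 · Halvorsen: $25,660 · Tam: $33,000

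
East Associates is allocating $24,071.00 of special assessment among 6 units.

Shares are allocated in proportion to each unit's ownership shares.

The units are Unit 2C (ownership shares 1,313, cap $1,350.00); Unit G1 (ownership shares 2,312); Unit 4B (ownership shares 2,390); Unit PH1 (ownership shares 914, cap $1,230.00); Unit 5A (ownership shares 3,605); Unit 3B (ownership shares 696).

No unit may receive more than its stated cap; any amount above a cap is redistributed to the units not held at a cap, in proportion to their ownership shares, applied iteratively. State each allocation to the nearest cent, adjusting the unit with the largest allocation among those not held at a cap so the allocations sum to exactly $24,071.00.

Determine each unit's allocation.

Unit 2C: $1,350.00 · Unit G1: $5,518.96 · Unit 4B: $5,705.15 · Unit PH1: $1,230.00 · Unit 5A: $8,605.47 · Unit 3B: $1,661.42

Ownership shares total: 11,230.
Proportional shares (ignoring caps): Unit 2C 2,814.3565; Unit G1 4,955.6680; Unit 4B 5,122.8575; Unit PH1 1,959.1179; Unit 5A 7,727.1554; Unit 3B 1,491.8447.
Cap binds for Unit 2C ($1,350.00), Unit PH1 ($1,230.00); residual $21,491.00 reallocated over remaining ownership shares 9,003.
Redistributed shares: Unit G1 5,518.9595 → $5,518.96; Unit 4B 5,705.1527 → $5,705.15; Unit 5A 8,605.4710 → $8,605.47; Unit 3B 1,661.4169 → $1,661.42.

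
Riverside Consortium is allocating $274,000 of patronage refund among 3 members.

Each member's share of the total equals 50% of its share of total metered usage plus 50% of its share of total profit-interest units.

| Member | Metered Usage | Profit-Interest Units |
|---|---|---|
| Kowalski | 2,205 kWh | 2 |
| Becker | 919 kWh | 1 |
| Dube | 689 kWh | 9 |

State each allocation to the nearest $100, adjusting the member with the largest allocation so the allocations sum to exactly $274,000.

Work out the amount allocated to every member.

Kowalski: $102,100 · Becker: $44,400 · Dube: $127,500

Totals — metered usage 3,813, profit-interest units 12.
Composite weights (50% metered usage + 50% profit-interest units): Kowalski 0.3725; Becker 0.1622; Dube 0.4653.
Pro-rata amounts: Kowalski 102,058.35; Becker 44,436.07; Dube 127,505.57.
After rounding ($100): Kowalski $102,100; Becker $44,400; Dube $127,500. Sum = $274,000.
Sum already equals the total — no adjustment.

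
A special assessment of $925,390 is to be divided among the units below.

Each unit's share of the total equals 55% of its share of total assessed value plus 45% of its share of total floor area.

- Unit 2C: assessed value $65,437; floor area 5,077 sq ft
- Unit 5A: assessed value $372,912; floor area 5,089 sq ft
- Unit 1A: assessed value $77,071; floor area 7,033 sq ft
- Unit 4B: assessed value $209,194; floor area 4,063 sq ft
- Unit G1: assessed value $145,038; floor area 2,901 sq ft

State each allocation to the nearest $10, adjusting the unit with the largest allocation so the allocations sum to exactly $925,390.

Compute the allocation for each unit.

Unit 2C: $125,790 | Unit 5A: $305,960 | Unit 1A: $166,310 | Unit 4B: $192,450 | Unit G1: $134,880

Assessed value total 869,652; floor area total 24,163.
Blended shares (55% assessed value + 45% floor area): Unit 2C 0.1359; Unit 5A 0.3306; Unit 1A 0.1797; Unit 4B 0.2080; Unit G1 0.1458.
Unrounded shares: Unit 2C 125,794.15; Unit 5A 305,950.94; Unit 1A 166,312.69; Unit 4B 192,452.75; Unit G1 134,879.48.
After rounding ($10): Unit 2C $125,790; Unit 5A $305,950; Unit 1A $166,310; Unit 4B $192,450; Unit G1 $134,880. Sum = $925,380.
Difference $925,390 − $925,380 = +$10 applied to largest allocation (Unit 5A): Unit 5A becomes $305,960.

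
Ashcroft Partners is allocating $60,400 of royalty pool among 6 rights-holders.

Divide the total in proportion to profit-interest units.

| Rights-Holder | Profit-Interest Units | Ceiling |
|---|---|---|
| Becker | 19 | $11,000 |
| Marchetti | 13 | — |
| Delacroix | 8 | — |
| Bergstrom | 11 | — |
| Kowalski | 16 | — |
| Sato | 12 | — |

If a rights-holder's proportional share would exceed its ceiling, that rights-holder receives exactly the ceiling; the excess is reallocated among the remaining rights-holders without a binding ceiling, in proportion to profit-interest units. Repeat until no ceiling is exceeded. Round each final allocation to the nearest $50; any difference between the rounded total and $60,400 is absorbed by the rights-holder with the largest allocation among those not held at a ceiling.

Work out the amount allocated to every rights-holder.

Becker: $11,000 | Marchetti: $10,700 | Delacroix: $6,600 | Bergstrom: $9,050 | Kowalski: $13,150 | Sato: $9,900

Total profit-interest units = 79.
Pro-rata shares before constraints: Becker 14,526.58; Marchetti 9,939.24; Delacroix 6,116.46; Bergstrom 8,410.13; Kowalski 12,232.91; Sato 9,174.68.
Held at cap: Becker ($11,000); remaining pool $49,400 reallocated over remaining profit-interest units 60.
Redistributed shares: Marchetti 10,703.33 → $10,700; Delacroix 6,586.67 → $6,600; Bergstrom 9,056.67 → $9,050; Kowalski 13,173.33 → $13,150; Sato 9,880.00 → $9,900.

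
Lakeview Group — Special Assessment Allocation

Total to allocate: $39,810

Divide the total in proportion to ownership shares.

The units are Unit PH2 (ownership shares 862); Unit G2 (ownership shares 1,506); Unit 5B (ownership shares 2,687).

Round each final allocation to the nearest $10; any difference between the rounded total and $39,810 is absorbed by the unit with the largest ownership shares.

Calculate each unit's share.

Ownership shares total: 862 + 1,506 + 2,687 = 5,055.
Unrounded shares: Unit PH2 6,788.57; Unit G2 11,860.31; Unit 5B 21,161.12.
At nearest $10: Unit PH2 $6,790; Unit G2 $11,860; Unit 5B $21,160. Sum = $39,810.
Sum already equals the total — no adjustment.

Unit PH2: $6,790 | Unit G2: $11,860 | Unit 5B: $21,160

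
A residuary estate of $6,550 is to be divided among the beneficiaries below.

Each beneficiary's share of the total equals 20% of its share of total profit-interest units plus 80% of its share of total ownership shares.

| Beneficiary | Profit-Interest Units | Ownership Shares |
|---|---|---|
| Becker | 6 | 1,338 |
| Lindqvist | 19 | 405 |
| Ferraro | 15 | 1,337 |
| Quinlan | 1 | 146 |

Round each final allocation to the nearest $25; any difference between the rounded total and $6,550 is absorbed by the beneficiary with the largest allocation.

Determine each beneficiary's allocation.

Becker: $2,375 · Lindqvist: $1,275 · Ferraro: $2,625 · Quinlan: $275

Profit-interest units total 41; ownership shares total 3,226.
Composite weights (20% profit-interest units + 80% ownership shares): Becker 0.3611; Lindqvist 0.1931; Ferraro 0.4047; Quinlan 0.0411.
Pro-rata amounts: Becker 2,365.02; Lindqvist 1,264.92; Ferraro 2,650.96; Quinlan 269.10.
At nearest $25: Becker $2,375; Lindqvist $1,275; Ferraro $2,650; Quinlan $275. Sum = $6,575.
Difference $6,550 − $6,575 = −$25 applied to largest allocation (Ferraro): Ferraro becomes $2,625.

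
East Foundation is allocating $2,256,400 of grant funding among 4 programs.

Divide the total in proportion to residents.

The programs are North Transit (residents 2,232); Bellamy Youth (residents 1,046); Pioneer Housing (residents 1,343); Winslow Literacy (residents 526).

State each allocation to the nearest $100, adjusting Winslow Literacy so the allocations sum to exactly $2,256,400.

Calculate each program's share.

Sum of residents: 5,147.
Raw shares: North Transit 2,232/5,147 × $2,256,400 = 978,489.37; Bellamy Youth 1,046/5,147 × $2,256,400 = 458,557.30; Pioneer Housing 1,343/5,147 × $2,256,400 = 588,759.51; Winslow Literacy 526/5,147 × $2,256,400 = 230,593.82.
Rounded to nearest $100: North Transit $978,500; Bellamy Youth $458,600; Pioneer Housing $588,800; Winslow Literacy $230,600. Sum = $2,256,500.
Difference $2,256,400 − $2,256,500 = −$100 applied to Winslow Literacy: Winslow Literacy becomes $230,500.

North Transit: $978,500 | Bellamy Youth: $458,600 | Pioneer Housing: $588,800 | Winslow Literacy: $230,500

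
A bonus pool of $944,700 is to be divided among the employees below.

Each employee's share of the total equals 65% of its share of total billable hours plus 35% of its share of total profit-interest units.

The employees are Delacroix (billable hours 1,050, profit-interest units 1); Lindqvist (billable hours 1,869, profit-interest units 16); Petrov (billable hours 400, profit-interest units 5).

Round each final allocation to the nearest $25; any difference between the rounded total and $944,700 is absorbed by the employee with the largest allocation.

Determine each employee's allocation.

Billable hours total 3,319; profit-interest units total 22.
Combined weights (65% billable hours + 35% profit-interest units): Delacroix 0.2215; Lindqvist 0.6206; Petrov 0.1579.
Pro-rata amounts: Delacroix 209,291.97; Lindqvist 586,256.62; Petrov 149,151.41.
Rounded to nearest $25: Delacroix $209,300; Lindqvist $586,250; Petrov $149,150. Sum = $944,700.
Sum already equals the total — no adjustment.

Delacroix: $209,300 | Lindqvist: $586,250 | Petrov: $149,150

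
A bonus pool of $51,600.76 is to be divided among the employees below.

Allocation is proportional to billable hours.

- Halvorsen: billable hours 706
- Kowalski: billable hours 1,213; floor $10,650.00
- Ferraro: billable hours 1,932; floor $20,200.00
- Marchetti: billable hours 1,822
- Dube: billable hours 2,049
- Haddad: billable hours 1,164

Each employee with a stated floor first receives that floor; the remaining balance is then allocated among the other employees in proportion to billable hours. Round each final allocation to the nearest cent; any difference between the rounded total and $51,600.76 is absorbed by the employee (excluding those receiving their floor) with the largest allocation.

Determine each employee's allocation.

Minimums first: Kowalski $10,650.00; Ferraro $20,200.00. Residual $20,750.76.
Residual split over remaining billable hours 5,741: Halvorsen 2,551.8266 → $2,551.83; Marchetti 6,585.5922 → $6,585.59; Dube 7,406.0803 → $7,406.08; Haddad 4,207.2609 → $4,207.26.

Halvorsen: $2,551.83; Kowalski: $10,650.00; Ferraro: $20,200.00; Marchetti: $6,585.59; Dube: $7,406.08; Haddad: $4,207.26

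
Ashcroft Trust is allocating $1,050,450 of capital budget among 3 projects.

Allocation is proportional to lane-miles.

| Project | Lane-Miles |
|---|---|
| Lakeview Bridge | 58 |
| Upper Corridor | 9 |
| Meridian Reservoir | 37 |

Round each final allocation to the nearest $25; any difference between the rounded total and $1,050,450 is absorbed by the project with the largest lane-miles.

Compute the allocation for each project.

Total lane-miles = 58 + 9 + 37 = 104.
Pro-rata amounts: Lakeview Bridge 585,827.88; Upper Corridor 90,904.33; Meridian Reservoir 373,717.79.
Rounded to nearest $25: Lakeview Bridge $585,825; Upper Corridor $90,900; Meridian Reservoir $373,725. Sum = $1,050,450.
Sum already equals the total — no adjustment.

Lakeview Bridge: $585,825 | Upper Corridor: $90,900 | Meridian Reservoir: $373,725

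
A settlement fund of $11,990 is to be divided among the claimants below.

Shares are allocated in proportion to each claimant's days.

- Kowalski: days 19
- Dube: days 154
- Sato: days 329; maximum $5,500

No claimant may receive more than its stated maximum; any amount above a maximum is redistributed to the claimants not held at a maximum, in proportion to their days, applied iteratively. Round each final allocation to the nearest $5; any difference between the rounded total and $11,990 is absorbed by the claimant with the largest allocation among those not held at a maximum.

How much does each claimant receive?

Sum of days: 502.
Unconstrained shares: Kowalski 453.80; Dube 3,678.21; Sato 7,857.99.
Cap binds for Sato ($5,500); balance $6,490 reallocated over remaining days 173.
Remaining shares: Kowalski 712.77 → $715; Dube 5,777.23 → $5,775.

Kowalski: $715 · Dube: $5,775 · Sato: $5,500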